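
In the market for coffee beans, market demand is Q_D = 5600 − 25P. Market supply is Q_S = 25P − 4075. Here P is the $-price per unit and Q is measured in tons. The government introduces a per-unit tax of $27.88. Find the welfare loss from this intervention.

$4858.09

In inverse form: demand P = 224 − 0.04Q, supply P = 163 + 0.04Q.
Competitive equilibrium: 224 − 0.04Q = 163 + 0.04Q → Q* = 762.5, P* = 193.5.
With the tax, the buyer price exceeds the seller price by 27.88: (224 − 0.04Q) − (163 + 0.04Q) = 27.88 → Q' = 414.
ΔQ = 762.5 − 414 = 348.5; the wedge equals the tax, 27.88.
DWL = ½ × 348.5 × 27.88 = $4858.09.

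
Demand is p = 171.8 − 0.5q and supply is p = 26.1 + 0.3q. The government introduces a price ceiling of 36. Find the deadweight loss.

8895.31

Competitive equilibrium: 171.8 − 0.5q = 26.1 + 0.3q → q* = 182.125, p* = 80.7375.
At the ceiling p = 36, quantity supplied = (36 − 26.1)/0.3 = 33.
Willingness to pay at q' = 33: 171.8 − 0.5·33 = 155.3.
Δq = 182.125 − 33 = 149.125; wedge = 155.3 − 36 = 119.3.
Deadweight loss = ½ × 149.125 × 119.3 = 8895.31.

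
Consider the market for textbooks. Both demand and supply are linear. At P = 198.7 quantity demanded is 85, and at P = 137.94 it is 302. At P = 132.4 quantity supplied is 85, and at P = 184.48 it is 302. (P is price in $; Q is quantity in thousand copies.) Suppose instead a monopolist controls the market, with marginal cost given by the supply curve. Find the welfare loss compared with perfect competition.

$1438.23 thousand

Demand slope = (137.94 − 198.7)/(302 − 85) = −0.28, so P = 222.5 − 0.28Q.
Supply slope = (184.48 − 132.4)/(302 − 85) = 0.24, so P = 112 + 0.24Q.
Competitive equilibrium: 222.5 − 0.28Q = 112 + 0.24Q → Q* = 212.5, P* = 163.
Marginal revenue: MR = 222.5 − 0.56Q. Set MR = MC: 222.5 − 0.56Q = 112 + 0.24Q → Q_m = 138.125.
Price P_m = 222.5 − 0.28·138.125 = 183.825; MC(Q_m) = 112 + 0.24·138.125 = 145.15.
Competitive Q* = 212.5, so ΔQ = 74.375; wedge = 183.825 − 145.15 = 38.675.
Deadweight loss = ½ × 74.375 × 38.675 = $1438.23 thousand.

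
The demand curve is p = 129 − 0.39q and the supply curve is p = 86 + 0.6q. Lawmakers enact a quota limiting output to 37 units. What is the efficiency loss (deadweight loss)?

20.49

Competitive equilibrium: 129 − 0.39q = 86 + 0.6q → q* = 43.4343, p* = 112.0606.
At q = 37: demand price = 129 − 0.39·37 = 114.57; supply price = 86 + 0.6·37 = 108.2.
Δq = 43.4343 − 37 = 6.4343; wedge = 114.57 − 108.2 = 6.37.
Welfare loss = ½ × 6.4343 × 6.37 = 20.49.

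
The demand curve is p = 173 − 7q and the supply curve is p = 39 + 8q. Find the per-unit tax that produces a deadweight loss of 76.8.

Competitive equilibrium: 173 − 7q = 39 + 8q → q* = 8.9333, p* = 110.4667.
A tax t gives Δq = t/15 and wedge t, so DWL = t²/30.
t²/30 = 76.8 → t² = 2304 → t = 48.

48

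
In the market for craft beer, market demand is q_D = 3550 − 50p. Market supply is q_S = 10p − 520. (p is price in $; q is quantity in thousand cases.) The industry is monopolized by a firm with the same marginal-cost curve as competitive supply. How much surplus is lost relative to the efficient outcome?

$30.70 thousand

In inverse form: demand p = 71 − 0.02q, supply p = 52 + 0.1q.
Competitive equilibrium: 71 − 0.02q = 52 + 0.1q → q* = 158.3333, p* = 67.8333.
Marginal revenue: MR = 71 − 0.04q. Set MR = MC: 71 − 0.04q = 52 + 0.1q → q_m = 135.7143.
Price p_m = 71 − 0.02·135.7143 = 68.2857; MC(q_m) = 52 + 0.1·135.7143 = 65.5714.
Competitive q* = 158.3333, so Δq = 22.619; wedge = 68.2857 − 65.5714 = 2.7143.
Welfare loss = ½ × 22.619 × 2.7143 = $30.70 thousand.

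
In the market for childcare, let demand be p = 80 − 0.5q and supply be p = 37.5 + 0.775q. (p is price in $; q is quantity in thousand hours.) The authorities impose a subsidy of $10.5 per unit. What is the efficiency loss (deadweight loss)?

Competitive equilibrium: 80 − 0.5q = 37.5 + 0.775q → q* = 33.3333, p* = 63.3333.
The subsidy lowers effective supply by 10.5: p = 27 + 0.775q.
New quantity: 80 − 0.5q = 27 + 0.775q → q' = 41.5686.
Overproduction Δq = 41.5686 − 33.3333 = 8.2353; wedge = subsidy = 10.5.
DWL = ½ × 8.2353 × 10.5 = $43.24 thousand.

$43.24 thousand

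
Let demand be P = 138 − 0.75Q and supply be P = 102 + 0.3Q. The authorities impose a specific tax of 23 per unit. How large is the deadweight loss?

Competitive equilibrium: 138 − 0.75Q = 102 + 0.3Q → Q* = 34.2857, P* = 112.2857.
With the tax, the buyer price exceeds the seller price by 23: (138 − 0.75Q) − (102 + 0.3Q) = 23 → Q' = 12.381.
ΔQ = 34.2857 − 12.381 = 21.9047; the wedge equals the tax, 23.
Welfare loss = ½ × 21.9047 × 23 = 251.90.

251.90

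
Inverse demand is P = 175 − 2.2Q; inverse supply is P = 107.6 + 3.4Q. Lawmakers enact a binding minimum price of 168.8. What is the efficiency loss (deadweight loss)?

237.90

Competitive equilibrium: 175 − 2.2Q = 107.6 + 3.4Q → Q* = 12.03571, P* = 148.52143.
At the floor P = 168.8, quantity demanded = (175 − 168.8)/2.2 = 2.81818.
Sellers' marginal cost at Q' = 2.81818: 107.6 + 3.4·2.81818 = 117.18181.
ΔQ = 12.03571 − 2.81818 = 9.21753; wedge = 168.8 − 117.18181 = 51.61819.
The triangle = ½ × 9.21753 × 51.61819 = 237.90.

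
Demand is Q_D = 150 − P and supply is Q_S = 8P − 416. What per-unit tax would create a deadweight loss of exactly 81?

In inverse form: demand P = 150 − Q, supply P = 52 + 0.125Q.
Competitive equilibrium: 150 − Q = 52 + 0.125Q → Q* = 87.1111, P* = 62.8889.
A tax t gives ΔQ = t/1.125 and wedge t, so DWL = t²/2.25.
t²/2.25 = 81 → t² = 182.25 → t = 13.5.

13.5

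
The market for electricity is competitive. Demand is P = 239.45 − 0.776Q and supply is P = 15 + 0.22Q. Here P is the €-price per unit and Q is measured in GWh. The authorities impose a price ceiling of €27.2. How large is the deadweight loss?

Competitive equilibrium: 239.45 − 0.776Q = 15 + 0.22Q → Q* = 225.35141, P* = 64.57731.
At the ceiling P = 27.2, quantity supplied = (27.2 − 15)/0.22 = 55.45455.
Willingness to pay at Q' = 55.45455: 239.45 − 0.776·55.45455 = 196.41727.
ΔQ = 225.35141 − 55.45455 = 169.89686; wedge = 196.41727 − 27.2 = 169.21727.
DWL = ½ × 169.89686 × 169.21727 = €14374.74.

€14374.74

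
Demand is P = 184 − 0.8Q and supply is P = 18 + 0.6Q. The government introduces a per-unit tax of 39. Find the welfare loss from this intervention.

543.21

Competitive equilibrium: 184 − 0.8Q = 18 + 0.6Q → Q* = 118.5714, P* = 89.1429.
With the tax, the buyer price exceeds the seller price by 39: (184 − 0.8Q) − (18 + 0.6Q) = 39 → Q' = 90.7143.
ΔQ = 118.5714 − 90.7143 = 27.8571; the wedge equals the tax, 39.
DWL = ½ × 27.8571 × 39 = 543.21.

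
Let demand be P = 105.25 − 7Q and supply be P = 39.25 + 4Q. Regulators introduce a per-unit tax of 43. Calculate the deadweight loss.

84.05

Competitive equilibrium: 105.25 − 7Q = 39.25 + 4Q → Q* = 6, P* = 63.25.
With the tax, the buyer price exceeds the seller price by 43: (105.25 − 7Q) − (39.25 + 4Q) = 43 → Q' = 2.0909.
ΔQ = 6 − 2.0909 = 3.9091; the wedge equals the tax, 43.
The triangle = ½ × 3.9091 × 43 = 84.05.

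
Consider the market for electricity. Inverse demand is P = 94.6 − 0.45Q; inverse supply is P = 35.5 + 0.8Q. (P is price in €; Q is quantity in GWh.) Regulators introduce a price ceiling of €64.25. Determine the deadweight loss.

€80.41

Competitive equilibrium: 94.6 − 0.45Q = 35.5 + 0.8Q → Q* = 47.28, P* = 73.324.
At the ceiling P = 64.25, quantity supplied = (64.25 − 35.5)/0.8 = 35.9375.
Willingness to pay at Q' = 35.9375: 94.6 − 0.45·35.9375 = 78.4281.
ΔQ = 47.28 − 35.9375 = 11.3425; wedge = 78.4281 − 64.25 = 14.1781.
DWL = ½ × 11.3425 × 14.1781 = €80.41.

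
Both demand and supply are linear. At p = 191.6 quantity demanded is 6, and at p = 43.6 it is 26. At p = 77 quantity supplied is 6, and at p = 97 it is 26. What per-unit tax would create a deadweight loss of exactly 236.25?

Demand slope = (43.6 − 191.6)/(26 − 6) = −7.4, so p = 236 − 7.4q.
Supply slope = (97 − 77)/(26 − 6) = 1, so p = 71 + q.
Competitive equilibrium: 236 − 7.4q = 71 + q → q* = 19.6429, p* = 90.6429.
A tax t gives Δq = t/8.4 and wedge t, so DWL = t²/16.8.
t²/16.8 = 236.25 → t² = 3969 → t = 63.

63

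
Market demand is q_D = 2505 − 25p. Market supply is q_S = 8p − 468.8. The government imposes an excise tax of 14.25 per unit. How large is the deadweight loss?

615.34

In inverse form: demand p = 100.2 − 0.04q, supply p = 58.6 + 0.125q.
Competitive equilibrium: 100.2 − 0.04q = 58.6 + 0.125q → q* = 252.1212, p* = 90.1152.
With the tax, the buyer price exceeds the seller price by 14.25: (100.2 − 0.04q) − (58.6 + 0.125q) = 14.25 → q' = 165.7576.
Δq = 252.1212 − 165.7576 = 86.3636; the wedge equals the tax, 14.25.
Deadweight loss = ½ × 86.3636 × 14.25 = 615.34.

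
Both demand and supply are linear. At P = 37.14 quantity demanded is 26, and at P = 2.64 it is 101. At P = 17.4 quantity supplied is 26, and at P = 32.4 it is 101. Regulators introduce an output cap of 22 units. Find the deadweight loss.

Demand slope = (2.64 − 37.14)/(101 − 26) = −0.46, so P = 49.1 − 0.46Q.
Supply slope = (32.4 − 17.4)/(101 − 26) = 0.2, so P = 12.2 + 0.2Q.
Competitive equilibrium: 49.1 − 0.46Q = 12.2 + 0.2Q → Q* = 55.9091, P* = 23.3818.
At Q = 22: demand price = 49.1 − 0.46·22 = 38.98; supply price = 12.2 + 0.2·22 = 16.6.
ΔQ = 55.9091 − 22 = 33.9091; wedge = 38.98 − 16.6 = 22.38.
Deadweight loss = ½ × 33.9091 × 22.38 = 379.44.

379.44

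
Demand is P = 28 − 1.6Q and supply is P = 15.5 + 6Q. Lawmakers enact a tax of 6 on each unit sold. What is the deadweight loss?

2.37

Competitive equilibrium: 28 − 1.6Q = 15.5 + 6Q → Q* = 1.6447, P* = 25.3684.
With the tax, the buyer price exceeds the seller price by 6: (28 − 1.6Q) − (15.5 + 6Q) = 6 → Q' = 0.8553.
ΔQ = 1.6447 − 0.8553 = 0.7894; the wedge equals the tax, 6.
Welfare loss = ½ × 0.7894 × 6 = 2.37.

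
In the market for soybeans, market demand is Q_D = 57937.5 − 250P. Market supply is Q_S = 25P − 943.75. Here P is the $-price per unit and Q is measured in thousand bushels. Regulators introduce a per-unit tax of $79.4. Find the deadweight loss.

In inverse form: demand P = 231.75 − 0.004Q, supply P = 37.75 + 0.04Q.
Competitive equilibrium: 231.75 − 0.004Q = 37.75 + 0.04Q → Q* = 4409.0909, P* = 214.1136.
With the tax, the buyer price exceeds the seller price by 79.4: (231.75 − 0.004Q) − (37.75 + 0.04Q) = 79.4 → Q' = 2604.5455.
ΔQ = 4409.0909 − 2604.5455 = 1804.5454; the wedge equals the tax, 79.4.
The triangle = ½ × 1804.5454 × 79.4 = $71640.45 thousand.

$71640.45 thousand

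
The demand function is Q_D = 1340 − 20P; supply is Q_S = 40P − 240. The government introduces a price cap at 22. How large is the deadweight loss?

1126.67

In inverse form: demand P = 67 − 0.05Q, supply P = 6 + 0.025Q.
Competitive equilibrium: 67 − 0.05Q = 6 + 0.025Q → Q* = 813.3333, P* = 26.3333.
At the ceiling P = 22, quantity supplied = (22 − 6)/0.025 = 640.
Willingness to pay at Q' = 640: 67 − 0.05·640 = 35.
ΔQ = 813.3333 − 640 = 173.3333; wedge = 35 − 22 = 13.
Welfare loss = ½ × 173.3333 × 13 = 1126.67.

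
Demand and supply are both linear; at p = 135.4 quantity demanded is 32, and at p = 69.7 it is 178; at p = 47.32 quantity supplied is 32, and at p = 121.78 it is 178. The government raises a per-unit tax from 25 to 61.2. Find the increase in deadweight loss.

Demand slope = (69.7 − 135.4)/(178 − 32) = −0.45, so p = 149.8 − 0.45q.
Supply slope = (121.78 − 47.32)/(178 − 32) = 0.51, so p = 31 + 0.51q.
Competitive equilibrium: 149.8 − 0.45q = 31 + 0.51q → q* = 123.75, p* = 94.1125.
For a per-unit tax t: Δq = t/0.96, so DWL = ½·t·(t/0.96) = t²/1.92.
At t = 25: DWL = 325.521. At t = 61.2: DWL = 1950.75.
Increase = 1950.75 − 325.521 = 1625.23.

1625.23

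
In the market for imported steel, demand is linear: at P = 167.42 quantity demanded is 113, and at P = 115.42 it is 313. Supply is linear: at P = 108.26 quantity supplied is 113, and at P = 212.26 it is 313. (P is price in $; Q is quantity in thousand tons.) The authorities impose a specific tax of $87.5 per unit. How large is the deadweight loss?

Demand slope = (115.42 − 167.42)/(313 − 113) = −0.26, so P = 196.8 − 0.26Q.
Supply slope = (212.26 − 108.26)/(313 − 113) = 0.52, so P = 49.5 + 0.52Q.
Competitive equilibrium: 196.8 − 0.26Q = 49.5 + 0.52Q → Q* = 188.8462, P* = 147.7.
With the tax, the buyer price exceeds the seller price by 87.5: (196.8 − 0.26Q) − (49.5 + 0.52Q) = 87.5 → Q' = 76.6667.
ΔQ = 188.8462 − 76.6667 = 112.1795; the wedge equals the tax, 87.5.
Deadweight loss = ½ × 112.1795 × 87.5 = $4907.85 thousand.

$4907.85 thousand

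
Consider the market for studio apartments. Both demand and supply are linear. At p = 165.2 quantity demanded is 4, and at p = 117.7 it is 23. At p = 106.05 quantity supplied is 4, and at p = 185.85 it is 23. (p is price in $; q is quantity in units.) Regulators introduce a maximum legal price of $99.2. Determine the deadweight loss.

$366.48

Demand slope = (117.7 − 165.2)/(23 − 4) = −2.5, so p = 175.2 − 2.5q.
Supply slope = (185.85 − 106.05)/(23 − 4) = 4.2, so p = 89.25 + 4.2q.
Competitive equilibrium: 175.2 − 2.5q = 89.25 + 4.2q → q* = 12.8284, p* = 143.1291.
At the ceiling p = 99.2, quantity supplied = (99.2 − 89.25)/4.2 = 2.369.
Willingness to pay at q' = 2.369: 175.2 − 2.5·2.369 = 169.2775.
Δq = 12.8284 − 2.369 = 10.4594; wedge = 169.2775 − 99.2 = 70.0775.
The triangle = ½ × 10.4594 × 70.0775 = $366.48.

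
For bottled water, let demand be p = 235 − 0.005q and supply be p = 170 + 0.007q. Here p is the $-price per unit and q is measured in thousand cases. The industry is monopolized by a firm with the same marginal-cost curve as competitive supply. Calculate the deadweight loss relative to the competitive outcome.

Competitive equilibrium: 235 − 0.005q = 170 + 0.007q → q* = 5416.666667, p* = 207.916667.
Marginal revenue: MR = 235 − 0.01q. Set MR = MC: 235 − 0.01q = 170 + 0.007q → q_m = 3823.529412.
Price p_m = 235 − 0.005·3823.529412 = 215.882353; MC(q_m) = 170 + 0.007·3823.529412 = 196.764706.
Competitive q* = 5416.666667, so Δq = 1593.137255; wedge = 215.882353 − 196.764706 = 19.117647.
Deadweight loss = ½ × 1593.137255 × 19.117647 = $15228.52 thousand.

$15228.52 thousand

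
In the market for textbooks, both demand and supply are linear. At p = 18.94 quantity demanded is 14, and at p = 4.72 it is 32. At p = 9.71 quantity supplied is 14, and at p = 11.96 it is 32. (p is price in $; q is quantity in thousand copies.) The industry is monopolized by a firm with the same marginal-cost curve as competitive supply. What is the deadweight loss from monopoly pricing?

Demand slope = (4.72 − 18.94)/(32 − 14) = −0.79, so p = 30 − 0.79q.
Supply slope = (11.96 − 9.71)/(32 − 14) = 0.125, so p = 7.96 + 0.125q.
Competitive equilibrium: 30 − 0.79q = 7.96 + 0.125q → q* = 24.0874, p* = 10.9709.
Marginal revenue: MR = 30 − 1.58q. Set MR = MC: 30 − 1.58q = 7.96 + 0.125q → q_m = 12.9267.
Price p_m = 30 − 0.79·12.9267 = 19.7879; MC(q_m) = 7.96 + 0.125·12.9267 = 9.5758.
Competitive q* = 24.0874, so Δq = 11.1607; wedge = 19.7879 − 9.5758 = 10.2121.
DWL = ½ × 11.1607 × 10.2121 = $56.99 thousand.

$56.99 thousand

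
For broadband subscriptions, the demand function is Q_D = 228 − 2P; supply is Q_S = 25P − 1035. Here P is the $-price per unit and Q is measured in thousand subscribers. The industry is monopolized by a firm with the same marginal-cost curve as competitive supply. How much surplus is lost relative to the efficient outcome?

$1128.04 thousand

In inverse form: demand P = 114 − 0.5Q, supply P = 41.4 + 0.04Q.
Competitive equilibrium: 114 − 0.5Q = 41.4 + 0.04Q → Q* = 134.4444, P* = 46.7778.
Marginal revenue: MR = 114 − Q. Set MR = MC: 114 − Q = 41.4 + 0.04Q → Q_m = 69.8077.
Price P_m = 114 − 0.5·69.8077 = 79.0962; MC(Q_m) = 41.4 + 0.04·69.8077 = 44.1923.
Competitive Q* = 134.4444, so ΔQ = 64.6367; wedge = 79.0962 − 44.1923 = 34.9039.
Welfare loss = ½ × 64.6367 × 34.9039 = $1128.04 thousand.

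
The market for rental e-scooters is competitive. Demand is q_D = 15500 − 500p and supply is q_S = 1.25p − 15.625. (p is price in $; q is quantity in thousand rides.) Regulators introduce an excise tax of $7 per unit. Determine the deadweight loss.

$30.55 thousand

In inverse form: demand p = 31 − 0.002q, supply p = 12.5 + 0.8q.
Competitive equilibrium: 31 − 0.002q = 12.5 + 0.8q → q* = 23.0673, p* = 30.9539.
With the tax, the buyer price exceeds the seller price by 7: (31 − 0.002q) − (12.5 + 0.8q) = 7 → q' = 14.3392.
Δq = 23.0673 − 14.3392 = 8.7281; the wedge equals the tax, 7.
DWL = ½ × 8.7281 × 7 = $30.55 thousand.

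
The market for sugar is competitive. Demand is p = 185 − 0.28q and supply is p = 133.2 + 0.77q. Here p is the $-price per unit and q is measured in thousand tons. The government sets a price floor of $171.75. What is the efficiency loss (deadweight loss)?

$2.13 thousand

Competitive equilibrium: 185 − 0.28q = 133.2 + 0.77q → q* = 49.3333, p* = 171.1867.
At the floor p = 171.75, quantity demanded = (185 − 171.75)/0.28 = 47.3214.
Sellers' marginal cost at q' = 47.3214: 133.2 + 0.77·47.3214 = 169.6375.
Δq = 49.3333 − 47.3214 = 2.0119; wedge = 171.75 − 169.6375 = 2.1125.
Deadweight loss = ½ × 2.0119 × 2.1125 = $2.13 thousand.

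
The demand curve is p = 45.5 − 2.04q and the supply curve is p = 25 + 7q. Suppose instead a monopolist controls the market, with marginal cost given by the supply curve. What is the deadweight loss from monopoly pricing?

0.79

Competitive equilibrium: 45.5 − 2.04q = 25 + 7q → q* = 2.2677, p* = 40.8739.
Marginal revenue: MR = 45.5 − 4.08q. Set MR = MC: 45.5 − 4.08q = 25 + 7q → q_m = 1.8502.
Price p_m = 45.5 − 2.04·1.8502 = 41.7256; MC(q_m) = 25 + 7·1.8502 = 37.9514.
Competitive q* = 2.2677, so Δq = 0.4175; wedge = 41.7256 − 37.9514 = 3.7742.
Deadweight loss = ½ × 0.4175 × 3.7742 = 0.79.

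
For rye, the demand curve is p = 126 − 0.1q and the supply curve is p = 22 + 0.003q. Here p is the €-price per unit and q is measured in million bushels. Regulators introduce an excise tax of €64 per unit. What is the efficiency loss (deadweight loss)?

€19883.50 million

Competitive equilibrium: 126 − 0.1q = 22 + 0.003q → q* = 1009.70874, p* = 25.02913.
With the tax, the buyer price exceeds the seller price by 64: (126 − 0.1q) − (22 + 0.003q) = 64 → q' = 388.34951.
Δq = 1009.70874 − 388.34951 = 621.35923; the wedge equals the tax, 64.
Deadweight loss = ½ × 621.35923 × 64 = €19883.50 million.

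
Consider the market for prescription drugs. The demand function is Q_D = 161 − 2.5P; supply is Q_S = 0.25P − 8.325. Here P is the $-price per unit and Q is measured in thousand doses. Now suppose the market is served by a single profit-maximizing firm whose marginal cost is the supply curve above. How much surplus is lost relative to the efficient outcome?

In inverse form: demand P = 64.4 − 0.4Q, supply P = 33.3 + 4Q.
Competitive equilibrium: 64.4 − 0.4Q = 33.3 + 4Q → Q* = 7.0682, P* = 61.5727.
Marginal revenue: MR = 64.4 − 0.8Q. Set MR = MC: 64.4 − 0.8Q = 33.3 + 4Q → Q_m = 6.4792.
Price P_m = 64.4 − 0.4·6.4792 = 61.8083; MC(Q_m) = 33.3 + 4·6.4792 = 59.2168.
Competitive Q* = 7.0682, so ΔQ = 0.589; wedge = 61.8083 − 59.2168 = 2.5915.
The triangle = ½ × 0.589 × 2.5915 = $0.76 thousand.

$0.76 thousand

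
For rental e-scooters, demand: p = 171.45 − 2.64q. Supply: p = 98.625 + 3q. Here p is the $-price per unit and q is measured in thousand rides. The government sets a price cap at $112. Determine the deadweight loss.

$201.54 thousand

Competitive equilibrium: 171.45 − 2.64q = 98.625 + 3q → q* = 12.9122, p* = 137.3617.
At the ceiling p = 112, quantity supplied = (112 − 98.625)/3 = 4.4583.
Willingness to pay at q' = 4.4583: 171.45 − 2.64·4.4583 = 159.6801.
Δq = 12.9122 − 4.4583 = 8.4539; wedge = 159.6801 − 112 = 47.6801.
DWL = ½ × 8.4539 × 47.6801 = $201.54 thousand.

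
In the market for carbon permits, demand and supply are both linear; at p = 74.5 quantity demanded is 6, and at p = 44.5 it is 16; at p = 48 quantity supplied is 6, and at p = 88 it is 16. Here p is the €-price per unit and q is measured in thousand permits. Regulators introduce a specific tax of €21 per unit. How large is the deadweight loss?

€31.50 thousand

Demand slope = (44.5 − 74.5)/(16 − 6) = −3, so p = 92.5 − 3q.
Supply slope = (88 − 48)/(16 − 6) = 4, so p = 24 + 4q.
Competitive equilibrium: 92.5 − 3q = 24 + 4q → q* = 9.7857, p* = 63.1429.
With the tax, the buyer price exceeds the seller price by 21: (92.5 − 3q) − (24 + 4q) = 21 → q' = 6.7857.
Δq = 9.7857 − 6.7857 = 3; the wedge equals the tax, 21.
The triangle = ½ × 3 × 21 = €31.50 thousand.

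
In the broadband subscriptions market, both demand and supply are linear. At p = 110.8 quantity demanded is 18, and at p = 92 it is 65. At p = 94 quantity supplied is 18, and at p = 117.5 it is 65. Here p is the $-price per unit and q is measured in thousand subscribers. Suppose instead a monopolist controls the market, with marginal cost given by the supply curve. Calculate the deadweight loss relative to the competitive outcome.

Demand slope = (92 − 110.8)/(65 − 18) = −0.4, so p = 118 − 0.4q.
Supply slope = (117.5 − 94)/(65 − 18) = 0.5, so p = 85 + 0.5q.
Competitive equilibrium: 118 − 0.4q = 85 + 0.5q → q* = 36.6667, p* = 103.3333.
Marginal revenue: MR = 118 − 0.8q. Set MR = MC: 118 − 0.8q = 85 + 0.5q → q_m = 25.3846.
Price p_m = 118 − 0.4·25.3846 = 107.8462; MC(q_m) = 85 + 0.5·25.3846 = 97.6923.
Competitive q* = 36.6667, so Δq = 11.2821; wedge = 107.8462 − 97.6923 = 10.1539.
DWL = ½ × 11.2821 × 10.1539 = $57.28 thousand.

$57.28 thousand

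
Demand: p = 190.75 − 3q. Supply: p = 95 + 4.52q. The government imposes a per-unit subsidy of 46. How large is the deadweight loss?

Competitive equilibrium: 190.75 − 3q = 95 + 4.52q → q* = 12.7327, p* = 152.5519.
The subsidy lowers effective supply by 46: p = 49 + 4.52q.
New quantity: 190.75 − 3q = 49 + 4.52q → q' = 18.8497.
Overproduction Δq = 18.8497 − 12.7327 = 6.117; wedge = subsidy = 46.
Deadweight loss = ½ × 6.117 × 46 = 140.69.

140.69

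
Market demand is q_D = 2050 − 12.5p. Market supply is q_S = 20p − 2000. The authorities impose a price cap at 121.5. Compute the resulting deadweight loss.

252.35

In inverse form: demand p = 164 − 0.08q, supply p = 100 + 0.05q.
Competitive equilibrium: 164 − 0.08q = 100 + 0.05q → q* = 492.3077, p* = 124.6154.
At the ceiling p = 121.5, quantity supplied = (121.5 − 100)/0.05 = 430.
Willingness to pay at q' = 430: 164 − 0.08·430 = 129.6.
Δq = 492.3077 − 430 = 62.3077; wedge = 129.6 − 121.5 = 8.1.
Welfare loss = ½ × 62.3077 × 8.1 = 252.35.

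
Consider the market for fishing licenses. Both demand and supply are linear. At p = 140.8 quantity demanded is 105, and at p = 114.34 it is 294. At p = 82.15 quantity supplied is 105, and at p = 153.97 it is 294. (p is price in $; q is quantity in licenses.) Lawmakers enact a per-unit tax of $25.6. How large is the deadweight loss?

$630.15

Demand slope = (114.34 − 140.8)/(294 − 105) = −0.14, so p = 155.5 − 0.14q.
Supply slope = (153.97 − 82.15)/(294 − 105) = 0.38, so p = 42.25 + 0.38q.
Competitive equilibrium: 155.5 − 0.14q = 42.25 + 0.38q → q* = 217.7885, p* = 125.0096.
With the tax, the buyer price exceeds the seller price by 25.6: (155.5 − 0.14q) − (42.25 + 0.38q) = 25.6 → q' = 168.5577.
Δq = 217.7885 − 168.5577 = 49.2308; the wedge equals the tax, 25.6.
The triangle = ½ × 49.2308 × 25.6 = $630.15.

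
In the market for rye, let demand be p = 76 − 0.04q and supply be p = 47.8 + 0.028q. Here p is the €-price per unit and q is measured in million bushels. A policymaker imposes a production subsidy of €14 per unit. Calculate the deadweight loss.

€1441.18 million

Competitive equilibrium: 76 − 0.04q = 47.8 + 0.028q → q* = 414.7059, p* = 59.4118.
The subsidy lowers effective supply by 14: p = 33.8 + 0.028q.
New quantity: 76 − 0.04q = 33.8 + 0.028q → q' = 620.5882.
Overproduction Δq = 620.5882 − 414.7059 = 205.8823; wedge = subsidy = 14.
Welfare loss = ½ × 205.8823 × 14 = €1441.18 million.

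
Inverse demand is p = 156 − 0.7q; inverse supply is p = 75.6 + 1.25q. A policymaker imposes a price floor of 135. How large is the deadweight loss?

Competitive equilibrium: 156 − 0.7q = 75.6 + 1.25q → q* = 41.2308, p* = 127.1385.
At the floor p = 135, quantity demanded = (156 − 135)/0.7 = 30.
Sellers' marginal cost at q' = 30: 75.6 + 1.25·30 = 113.1.
Δq = 41.2308 − 30 = 11.2308; wedge = 135 − 113.1 = 21.9.
The triangle = ½ × 11.2308 × 21.9 = 122.98.

122.98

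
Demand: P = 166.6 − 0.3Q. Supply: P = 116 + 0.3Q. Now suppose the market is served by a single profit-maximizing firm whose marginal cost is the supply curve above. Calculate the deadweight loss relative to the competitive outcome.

Competitive equilibrium: 166.6 − 0.3Q = 116 + 0.3Q → Q* = 84.3333, P* = 141.3.
Marginal revenue: MR = 166.6 − 0.6Q. Set MR = MC: 166.6 − 0.6Q = 116 + 0.3Q → Q_m = 56.2222.
Price P_m = 166.6 − 0.3·56.2222 = 149.7333; MC(Q_m) = 116 + 0.3·56.2222 = 132.8667.
Competitive Q* = 84.3333, so ΔQ = 28.1111; wedge = 149.7333 − 132.8667 = 16.8666.
The triangle = ½ × 28.1111 × 16.8666 = 237.07.

237.07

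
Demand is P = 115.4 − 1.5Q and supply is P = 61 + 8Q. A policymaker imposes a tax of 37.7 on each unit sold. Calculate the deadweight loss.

74.80

Competitive equilibrium: 115.4 − 1.5Q = 61 + 8Q → Q* = 5.7263, P* = 106.8105.
With the tax, the buyer price exceeds the seller price by 37.7: (115.4 − 1.5Q) − (61 + 8Q) = 37.7 → Q' = 1.7579.
ΔQ = 5.7263 − 1.7579 = 3.9684; the wedge equals the tax, 37.7.
Welfare loss = ½ × 3.9684 × 37.7 = 74.80.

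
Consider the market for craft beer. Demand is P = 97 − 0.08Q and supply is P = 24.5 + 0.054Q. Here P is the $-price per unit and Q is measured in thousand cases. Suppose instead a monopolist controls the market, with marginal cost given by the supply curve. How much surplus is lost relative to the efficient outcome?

$2740.90 thousand

Competitive equilibrium: 97 − 0.08Q = 24.5 + 0.054Q → Q* = 541.0448, P* = 53.7164.
Marginal revenue: MR = 97 − 0.16Q. Set MR = MC: 97 − 0.16Q = 24.5 + 0.054Q → Q_m = 338.785.
Price P_m = 97 − 0.08·338.785 = 69.8972; MC(Q_m) = 24.5 + 0.054·338.785 = 42.7944.
Competitive Q* = 541.0448, so ΔQ = 202.2598; wedge = 69.8972 − 42.7944 = 27.1028.
The triangle = ½ × 202.2598 × 27.1028 = $2740.90 thousand.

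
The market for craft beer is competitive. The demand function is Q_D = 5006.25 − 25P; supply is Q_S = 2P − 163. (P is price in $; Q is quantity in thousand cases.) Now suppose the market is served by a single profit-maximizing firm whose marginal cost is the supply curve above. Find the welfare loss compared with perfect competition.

In inverse form: demand P = 200.25 − 0.04Q, supply P = 81.5 + 0.5Q.
Competitive equilibrium: 200.25 − 0.04Q = 81.5 + 0.5Q → Q* = 219.9074, P* = 191.4537.
Marginal revenue: MR = 200.25 − 0.08Q. Set MR = MC: 200.25 − 0.08Q = 81.5 + 0.5Q → Q_m = 204.7414.
Price P_m = 200.25 − 0.04·204.7414 = 192.0603; MC(Q_m) = 81.5 + 0.5·204.7414 = 183.8707.
Competitive Q* = 219.9074, so ΔQ = 15.166; wedge = 192.0603 − 183.8707 = 8.1896.
DWL = ½ × 15.166 × 8.1896 = $62.10 thousand.

$62.10 thousand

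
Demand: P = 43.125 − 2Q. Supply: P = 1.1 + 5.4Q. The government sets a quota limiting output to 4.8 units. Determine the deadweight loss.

2.86

Competitive equilibrium: 43.125 − 2Q = 1.1 + 5.4Q → Q* = 5.6791, P* = 31.7669.
At Q = 4.8: demand price = 43.125 − 2·4.8 = 33.525; supply price = 1.1 + 5.4·4.8 = 27.02.
ΔQ = 5.6791 − 4.8 = 0.8791; wedge = 33.525 − 27.02 = 6.505.
Welfare loss = ½ × 0.8791 × 6.505 = 2.86.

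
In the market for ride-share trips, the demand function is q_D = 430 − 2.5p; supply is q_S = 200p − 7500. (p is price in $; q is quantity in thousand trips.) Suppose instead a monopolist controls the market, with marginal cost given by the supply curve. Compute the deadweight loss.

$5514.27 thousand

In inverse form: demand p = 172 − 0.4q, supply p = 37.5 + 0.005q.
Competitive equilibrium: 172 − 0.4q = 37.5 + 0.005q → q* = 332.0988, p* = 39.1605.
Marginal revenue: MR = 172 − 0.8q. Set MR = MC: 172 − 0.8q = 37.5 + 0.005q → q_m = 167.0807.
Price p_m = 172 − 0.4·167.0807 = 105.1677; MC(q_m) = 37.5 + 0.005·167.0807 = 38.3354.
Competitive q* = 332.0988, so Δq = 165.0181; wedge = 105.1677 − 38.3354 = 66.8323.
Welfare loss = ½ × 165.0181 × 66.8323 = $5514.27 thousand.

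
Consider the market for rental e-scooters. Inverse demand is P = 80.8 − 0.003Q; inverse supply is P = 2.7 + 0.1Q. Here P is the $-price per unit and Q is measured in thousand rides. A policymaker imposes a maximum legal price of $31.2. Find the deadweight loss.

$11534.34 thousand

Competitive equilibrium: 80.8 − 0.003Q = 2.7 + 0.1Q → Q* = 758.2524, P* = 78.5252.
At the ceiling P = 31.2, quantity supplied = (31.2 − 2.7)/0.1 = 285.
Willingness to pay at Q' = 285: 80.8 − 0.003·285 = 79.945.
ΔQ = 758.2524 − 285 = 473.2524; wedge = 79.945 − 31.2 = 48.745.
DWL = ½ × 473.2524 × 48.745 = $11534.34 thousand.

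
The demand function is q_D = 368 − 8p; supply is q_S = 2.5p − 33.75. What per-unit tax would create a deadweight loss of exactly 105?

10.5

In inverse form: demand p = 46 − 0.125q, supply p = 13.5 + 0.4q.
Competitive equilibrium: 46 − 0.125q = 13.5 + 0.4q → q* = 61.9048, p* = 38.2619.
A tax t gives Δq = t/0.525 and wedge t, so DWL = t²/1.05.
t²/1.05 = 105 → t² = 110.25 → t = 10.5.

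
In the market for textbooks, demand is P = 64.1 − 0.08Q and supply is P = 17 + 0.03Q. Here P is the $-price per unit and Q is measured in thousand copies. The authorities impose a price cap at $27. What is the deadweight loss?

Competitive equilibrium: 64.1 − 0.08Q = 17 + 0.03Q → Q* = 428.1818, P* = 29.8455.
At the ceiling P = 27, quantity supplied = (27 − 17)/0.03 = 333.3333.
Willingness to pay at Q' = 333.3333: 64.1 − 0.08·333.3333 = 37.4333.
ΔQ = 428.1818 − 333.3333 = 94.8485; wedge = 37.4333 − 27 = 10.4333.
Deadweight loss = ½ × 94.8485 × 10.4333 = $494.79 thousand.

$494.79 thousand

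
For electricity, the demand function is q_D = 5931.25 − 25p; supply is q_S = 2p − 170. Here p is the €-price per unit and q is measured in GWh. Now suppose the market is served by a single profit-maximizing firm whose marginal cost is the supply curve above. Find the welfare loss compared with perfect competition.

In inverse form: demand p = 237.25 − 0.04q, supply p = 85 + 0.5q.
Competitive equilibrium: 237.25 − 0.04q = 85 + 0.5q → q* = 281.9444, p* = 225.9722.
Marginal revenue: MR = 237.25 − 0.08q. Set MR = MC: 237.25 − 0.08q = 85 + 0.5q → q_m = 262.5.
Price p_m = 237.25 − 0.04·262.5 = 226.75; MC(q_m) = 85 + 0.5·262.5 = 216.25.
Competitive q* = 281.9444, so Δq = 19.4444; wedge = 226.75 − 216.25 = 10.5.
The triangle = ½ × 19.4444 × 10.5 = €102.08.

€102.08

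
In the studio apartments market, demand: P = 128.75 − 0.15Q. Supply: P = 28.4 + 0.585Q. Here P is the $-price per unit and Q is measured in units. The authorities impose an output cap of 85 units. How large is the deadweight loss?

Competitive equilibrium: 128.75 − 0.15Q = 28.4 + 0.585Q → Q* = 136.5306, P* = 108.2704.
At Q = 85: demand price = 128.75 − 0.15·85 = 116; supply price = 28.4 + 0.585·85 = 78.125.
ΔQ = 136.5306 − 85 = 51.5306; wedge = 116 − 78.125 = 37.875.
DWL = ½ × 51.5306 × 37.875 = $975.86.

$975.86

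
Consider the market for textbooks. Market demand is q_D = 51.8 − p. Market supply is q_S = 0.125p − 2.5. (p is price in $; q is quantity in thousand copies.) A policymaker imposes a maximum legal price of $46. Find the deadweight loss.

In inverse form: demand p = 51.8 − q, supply p = 20 + 8q.
Competitive equilibrium: 51.8 − q = 20 + 8q → q* = 3.5333, p* = 48.2667.
At the ceiling p = 46, quantity supplied = (46 − 20)/8 = 3.25.
Willingness to pay at q' = 3.25: 51.8 − 1·3.25 = 48.55.
Δq = 3.5333 − 3.25 = 0.2833; wedge = 48.55 − 46 = 2.55.
Deadweight loss = ½ × 0.2833 × 2.55 = $0.36 thousand.

$0.36 thousand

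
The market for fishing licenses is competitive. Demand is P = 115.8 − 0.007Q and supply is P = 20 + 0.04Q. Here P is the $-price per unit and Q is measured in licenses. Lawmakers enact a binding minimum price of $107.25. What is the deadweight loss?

$15680.97

Competitive equilibrium: 115.8 − 0.007Q = 20 + 0.04Q → Q* = 2038.29787, P* = 101.53191.
At the floor P = 107.25, quantity demanded = (115.8 − 107.25)/0.007 = 1221.42857.
Sellers' marginal cost at Q' = 1221.42857: 20 + 0.04·1221.42857 = 68.85714.
ΔQ = 2038.29787 − 1221.42857 = 816.8693; wedge = 107.25 − 68.85714 = 38.39286.
DWL = ½ × 816.8693 × 38.39286 = $15680.97.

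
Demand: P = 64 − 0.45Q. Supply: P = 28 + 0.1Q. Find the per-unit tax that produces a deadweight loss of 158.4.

13.2

Competitive equilibrium: 64 − 0.45Q = 28 + 0.1Q → Q* = 65.4545, P* = 34.5455.
A tax t gives ΔQ = t/0.55 and wedge t, so DWL = t²/1.1.
t²/1.1 = 158.4 → t² = 174.24 → t = 13.2.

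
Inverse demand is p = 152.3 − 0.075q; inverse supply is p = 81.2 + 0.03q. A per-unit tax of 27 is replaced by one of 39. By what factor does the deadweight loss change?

Competitive equilibrium: 152.3 − 0.075q = 81.2 + 0.03q → q* = 677.1429, p* = 101.5143.
For a per-unit tax t: Δq = t/0.105, so DWL = ½·t·(t/0.105) = t²/0.21.
At t = 27: DWL = 3471.429. At t = 39: DWL = 7242.857.
Ratio = (39/27)² = 2.086.

2.086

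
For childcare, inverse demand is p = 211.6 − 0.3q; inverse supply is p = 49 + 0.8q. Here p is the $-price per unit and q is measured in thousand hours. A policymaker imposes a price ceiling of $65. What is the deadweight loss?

$8985.62 thousand

Competitive equilibrium: 211.6 − 0.3q = 49 + 0.8q → q* = 147.8182, p* = 167.2545.
At the ceiling p = 65, quantity supplied = (65 − 49)/0.8 = 20.
Willingness to pay at q' = 20: 211.6 − 0.3·20 = 205.6.
Δq = 147.8182 − 20 = 127.8182; wedge = 205.6 − 65 = 140.6.
Welfare loss = ½ × 127.8182 × 140.6 = $8985.62 thousand.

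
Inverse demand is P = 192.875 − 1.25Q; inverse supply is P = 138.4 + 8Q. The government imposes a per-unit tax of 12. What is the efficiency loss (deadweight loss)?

7.78

Competitive equilibrium: 192.875 − 1.25Q = 138.4 + 8Q → Q* = 5.8892, P* = 185.5135.
With the tax, the buyer price exceeds the seller price by 12: (192.875 − 1.25Q) − (138.4 + 8Q) = 12 → Q' = 4.5919.
ΔQ = 5.8892 − 4.5919 = 1.2973; the wedge equals the tax, 12.
Welfare loss = ½ × 1.2973 × 12 = 7.78.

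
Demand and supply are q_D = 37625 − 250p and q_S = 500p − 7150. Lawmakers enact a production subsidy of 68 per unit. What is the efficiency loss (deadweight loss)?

385333.33

In inverse form: demand p = 150.5 − 0.004q, supply p = 14.3 + 0.002q.
Competitive equilibrium: 150.5 − 0.004q = 14.3 + 0.002q → q* = 22700, p* = 59.7.
The subsidy lowers effective supply by 68: p = 0.002q − 53.7.
New quantity: 150.5 − 0.004q = 0.002q − 53.7 → q' = 34033.3333.
Overproduction Δq = 34033.3333 − 22700 = 11333.3333; wedge = subsidy = 68.
The triangle = ½ × 11333.3333 × 68 = 385333.33.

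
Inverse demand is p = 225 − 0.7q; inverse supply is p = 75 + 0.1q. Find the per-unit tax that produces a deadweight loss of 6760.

104

Competitive equilibrium: 225 − 0.7q = 75 + 0.1q → q* = 187.5, p* = 93.75.
A tax t gives Δq = t/0.8 and wedge t, so DWL = t²/1.6.
t²/1.6 = 6760 → t² = 10816 → t = 104.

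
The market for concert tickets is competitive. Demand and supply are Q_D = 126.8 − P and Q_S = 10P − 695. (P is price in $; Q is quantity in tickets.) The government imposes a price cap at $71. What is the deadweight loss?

In inverse form: demand P = 126.8 − Q, supply P = 69.5 + 0.1Q.
Competitive equilibrium: 126.8 − Q = 69.5 + 0.1Q → Q* = 52.0909, P* = 74.7091.
At the ceiling P = 71, quantity supplied = (71 − 69.5)/0.1 = 15.
Willingness to pay at Q' = 15: 126.8 − 1·15 = 111.8.
ΔQ = 52.0909 − 15 = 37.0909; wedge = 111.8 − 71 = 40.8.
The triangle = ½ × 37.0909 × 40.8 = $756.65.

$756.65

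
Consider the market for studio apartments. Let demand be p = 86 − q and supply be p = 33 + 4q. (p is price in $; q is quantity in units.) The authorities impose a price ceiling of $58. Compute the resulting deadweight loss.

$47.31

Competitive equilibrium: 86 − q = 33 + 4q → q* = 10.6, p* = 75.4.
At the ceiling p = 58, quantity supplied = (58 − 33)/4 = 6.25.
Willingness to pay at q' = 6.25: 86 − 1·6.25 = 79.75.
Δq = 10.6 − 6.25 = 4.35; wedge = 79.75 − 58 = 21.75.
Deadweight loss = ½ × 4.35 × 21.75 = $47.31.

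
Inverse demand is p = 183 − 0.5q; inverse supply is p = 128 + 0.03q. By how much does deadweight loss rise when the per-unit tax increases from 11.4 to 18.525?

201.15

Competitive equilibrium: 183 − 0.5q = 128 + 0.03q → q* = 103.7736, p* = 131.1132.
For a per-unit tax t: Δq = t/0.53, so DWL = ½·t·(t/0.53) = t²/1.06.
At t = 11.4: DWL = 122.604. At t = 18.525: DWL = 323.751.
Increase = 323.751 − 122.604 = 201.15.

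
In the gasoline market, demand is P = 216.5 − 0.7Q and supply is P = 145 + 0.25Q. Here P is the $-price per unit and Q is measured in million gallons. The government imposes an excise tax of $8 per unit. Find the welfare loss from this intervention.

Competitive equilibrium: 216.5 − 0.7Q = 145 + 0.25Q → Q* = 75.2632, P* = 163.8158.
With the tax, the buyer price exceeds the seller price by 8: (216.5 − 0.7Q) − (145 + 0.25Q) = 8 → Q' = 66.8421.
ΔQ = 75.2632 − 66.8421 = 8.4211; the wedge equals the tax, 8.
Welfare loss = ½ × 8.4211 × 8 = $33.68 million.

$33.68 million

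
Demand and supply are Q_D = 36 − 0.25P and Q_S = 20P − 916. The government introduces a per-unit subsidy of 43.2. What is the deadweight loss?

230.40

In inverse form: demand P = 144 − 4Q, supply P = 45.8 + 0.05Q.
Competitive equilibrium: 144 − 4Q = 45.8 + 0.05Q → Q* = 24.2469, P* = 47.0123.
The subsidy lowers effective supply by 43.2: P = 2.6 + 0.05Q.
New quantity: 144 − 4Q = 2.6 + 0.05Q → Q' = 34.9136.
Overproduction ΔQ = 34.9136 − 24.2469 = 10.6667; wedge = subsidy = 43.2.
Welfare loss = ½ × 10.6667 × 43.2 = 230.40.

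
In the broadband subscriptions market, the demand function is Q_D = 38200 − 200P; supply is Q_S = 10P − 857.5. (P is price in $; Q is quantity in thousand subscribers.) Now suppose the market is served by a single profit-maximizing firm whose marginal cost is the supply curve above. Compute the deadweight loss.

In inverse form: demand P = 191 − 0.005Q, supply P = 85.75 + 0.1Q.
Competitive equilibrium: 191 − 0.005Q = 85.75 + 0.1Q → Q* = 1002.381, P* = 185.9881.
Marginal revenue: MR = 191 − 0.01Q. Set MR = MC: 191 − 0.01Q = 85.75 + 0.1Q → Q_m = 956.8182.
Price P_m = 191 − 0.005·956.8182 = 186.2159; MC(Q_m) = 85.75 + 0.1·956.8182 = 181.4318.
Competitive Q* = 1002.381, so ΔQ = 45.5628; wedge = 186.2159 − 181.4318 = 4.7841.
DWL = ½ × 45.5628 × 4.7841 = $108.99 thousand.

$108.99 thousand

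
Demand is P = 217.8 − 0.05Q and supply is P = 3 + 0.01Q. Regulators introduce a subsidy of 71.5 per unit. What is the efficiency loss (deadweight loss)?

Competitive equilibrium: 217.8 − 0.05Q = 3 + 0.01Q → Q* = 3580, P* = 38.8.
The subsidy lowers effective supply by 71.5: P = 0.01Q − 68.5.
New quantity: 217.8 − 0.05Q = 0.01Q − 68.5 → Q' = 4771.6667.
Overproduction ΔQ = 4771.6667 − 3580 = 1191.6667; wedge = subsidy = 71.5.
Welfare loss = ½ × 1191.6667 × 71.5 = 42602.08.

42602.08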